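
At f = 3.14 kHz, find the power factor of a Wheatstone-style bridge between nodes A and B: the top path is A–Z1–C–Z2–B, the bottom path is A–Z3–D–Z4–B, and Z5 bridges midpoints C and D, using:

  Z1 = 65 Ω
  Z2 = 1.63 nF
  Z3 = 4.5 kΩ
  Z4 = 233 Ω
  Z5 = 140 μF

Step 1 — Angular frequency: ω = 2π·f = 2π·3140 = 1.973e+04 rad/s.
Step 2 — Component impedances:
  Z1: Z = R = 65 Ω
  Z2: Z = 1/(jωC) = -j/(ω·C) = 0 - j3.11e+04 Ω
  Z3: Z = R = 4500 Ω
  Z4: Z = R = 233 Ω
  Z5: Z = 1/(jωC) = -j/(ω·C) = 0 - j0.362 Ω
Step 3 — Bridge requires nodal analysis (the Z5 bridge couples midpoints C and D, so the two paths cannot be reduced to a simple series/parallel combination). Setting node B to ground and injecting 1 A at node A, the 3-node admittance system at A, C, D solves to V_A = Z_AB = 297.1 - j2.098 Ω = 297.1∠-0.4° Ω.
Step 4 — Power factor: PF = cos(φ) = Re(Z)/|Z| = 297.1/297.1 = 1.
Step 5 — Type: Im(Z) = -2.098 ⇒ leading (phase φ = -0.4°).

PF = 1 (leading, φ = -0.4°)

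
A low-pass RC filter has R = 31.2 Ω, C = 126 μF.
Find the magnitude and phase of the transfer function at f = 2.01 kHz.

Step 1 — Angular frequency: ω = 2π·2010 = 1.263e+04 rad/s.
Step 2 — Transfer function: H(jω) = 1/(1 + jωRC).
Step 3 — Denominator: 1 + jωRC = 1 + j·1.263e+04·31.2·0.000126 = 1 + j49.65.
Step 4 — H = 0.0004055 - j0.02013.
Step 5 — Magnitude: |H| = 0.02014 (-33.9 dB); phase: φ = -88.8°.

|H| = 0.02014 (-33.9 dB), φ = -88.8°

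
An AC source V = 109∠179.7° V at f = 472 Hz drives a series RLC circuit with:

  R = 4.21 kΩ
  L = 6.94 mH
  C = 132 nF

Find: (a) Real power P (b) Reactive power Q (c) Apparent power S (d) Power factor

Step 1 — Angular frequency: ω = 2π·f = 2π·472 = 2966 rad/s.
Step 2 — Component impedances:
  R: Z = R = 4210 Ω
  L: Z = jωL = j·2966·0.00694 = 0 + j20.58 Ω
  C: Z = 1/(jωC) = -j/(ω·C) = 0 - j2554 Ω
Step 3 — Series combination: Z_total = R + L + C = 4210 - j2534 Ω = 4914∠-31.0° Ω.
Step 4 — Source phasor: V = 109∠179.7° V = -109 + j0.5707 V.
Step 5 — Current: I = V / Z = -0.01907 - j0.01134 A = 0.02218∠-149.3° A.
Step 6 — Complex power: S = V·I* = 2.072 - j1.247 VA.
Step 7 — Real power: P = Re(S) = 2.072 W.
Step 8 — Reactive power: Q = Im(S) = -1.247 VAR.
Step 9 — Apparent power: |S| = 2.418 VA.
Step 10 — Power factor: PF = P/|S| = 0.8568 (leading).

(a) P = 2.072 W  (b) Q = -1.247 VAR  (c) S = 2.418 VA  (d) PF = 0.8568 (leading)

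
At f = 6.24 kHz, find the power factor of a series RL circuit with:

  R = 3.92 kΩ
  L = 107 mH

Step 1 — Angular frequency: ω = 2π·f = 2π·6240 = 3.921e+04 rad/s.
Step 2 — Component impedances:
  R: Z = R = 3920 Ω
  L: Z = jωL = j·3.921e+04·0.107 = 0 + j4195 Ω
Step 3 — Series combination: Z_total = R + L = 3920 + j4195 Ω = 5742∠46.9° Ω.
Step 4 — Power factor: PF = cos(φ) = Re(Z)/|Z| = 3920/5742 = 0.6827.
Step 5 — Type: Im(Z) = 4195 ⇒ lagging (phase φ = 46.9°).

PF = 0.6827 (lagging, φ = 46.9°)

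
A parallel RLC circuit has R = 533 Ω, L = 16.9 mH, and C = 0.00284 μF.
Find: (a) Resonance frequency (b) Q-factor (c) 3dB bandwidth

Step 1 — Resonance: ω₀ = 1/√(LC) = 1/√(0.0169·2.84e-09) = 1.443e+05 rad/s.
Step 2 — f₀ = ω₀/(2π) = 2.297e+04 Hz.
Step 3 — Parallel Q: Q = R/(ω₀L) = 533/(1.443e+05·0.0169) = 0.2185.
Step 4 — Bandwidth: Δω = ω₀/Q = 6.606e+05 rad/s; BW = Δω/(2π) = 1.051e+05 Hz.

(a) f₀ = 2.297e+04 Hz  (b) Q = 0.2185  (c) BW = 1.051e+05 Hz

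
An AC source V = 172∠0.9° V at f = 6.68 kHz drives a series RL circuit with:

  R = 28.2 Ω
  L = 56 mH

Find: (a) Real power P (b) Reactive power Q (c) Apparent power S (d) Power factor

Step 1 — Angular frequency: ω = 2π·f = 2π·6680 = 4.197e+04 rad/s.
Step 2 — Component impedances:
  R: Z = R = 28.2 Ω
  L: Z = jωL = j·4.197e+04·0.056 = 0 + j2350 Ω
Step 3 — Series combination: Z_total = R + L = 28.2 + j2350 Ω = 2351∠89.3° Ω.
Step 4 — Source phasor: V = 172∠0.9° V = 172 + j2.702 V.
Step 5 — Current: I = V / Z = 0.002027 - j0.07315 A = 0.07317∠-88.4° A.
Step 6 — Complex power: S = V·I* = 0.151 + j12.58 VA.
Step 7 — Real power: P = Re(S) = 0.151 W.
Step 8 — Reactive power: Q = Im(S) = 12.58 VAR.
Step 9 — Apparent power: |S| = 12.59 VA.
Step 10 — Power factor: PF = P/|S| = 0.012 (lagging).

(a) P = 0.151 W  (b) Q = 12.58 VAR  (c) S = 12.59 VA  (d) PF = 0.012 (lagging)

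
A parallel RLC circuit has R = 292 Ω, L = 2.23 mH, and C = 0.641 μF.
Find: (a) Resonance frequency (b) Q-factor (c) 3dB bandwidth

Step 1 — Resonance: ω₀ = 1/√(LC) = 1/√(0.00223·6.41e-07) = 2.645e+04 rad/s.
Step 2 — f₀ = ω₀/(2π) = 4210 Hz.
Step 3 — Parallel Q: Q = R/(ω₀L) = 292/(2.645e+04·0.00223) = 4.951.
Step 4 — Bandwidth: Δω = ω₀/Q = 5343 rad/s; BW = Δω/(2π) = 850.3 Hz.

(a) f₀ = 4210 Hz  (b) Q = 4.951  (c) BW = 850.3 Hz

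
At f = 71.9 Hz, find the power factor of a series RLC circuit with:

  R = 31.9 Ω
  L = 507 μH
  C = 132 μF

Step 1 — Angular frequency: ω = 2π·f = 2π·71.9 = 451.8 rad/s.
Step 2 — Component impedances:
  R: Z = R = 31.9 Ω
  L: Z = jωL = j·451.8·0.000507 = 0 + j0.229 Ω
  C: Z = 1/(jωC) = -j/(ω·C) = 0 - j16.77 Ω
Step 3 — Series combination: Z_total = R + L + C = 31.9 - j16.54 Ω = 35.93∠-27.4° Ω.
Step 4 — Power factor: PF = cos(φ) = Re(Z)/|Z| = 31.9/35.93 = 0.8878.
Step 5 — Type: Im(Z) = -16.54 ⇒ leading (phase φ = -27.4°).

PF = 0.8878 (leading, φ = -27.4°)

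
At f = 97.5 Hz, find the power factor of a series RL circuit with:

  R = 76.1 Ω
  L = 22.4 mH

Step 1 — Angular frequency: ω = 2π·f = 2π·97.5 = 612.6 rad/s.
Step 2 — Component impedances:
  R: Z = R = 76.1 Ω
  L: Z = jωL = j·612.6·0.0224 = 0 + j13.72 Ω
Step 3 — Series combination: Z_total = R + L = 76.1 + j13.72 Ω = 77.33∠10.2° Ω.
Step 4 — Power factor: PF = cos(φ) = Re(Z)/|Z| = 76.1/77.33 = 0.9841.
Step 5 — Type: Im(Z) = 13.72 ⇒ lagging (phase φ = 10.2°).

PF = 0.9841 (lagging, φ = 10.2°)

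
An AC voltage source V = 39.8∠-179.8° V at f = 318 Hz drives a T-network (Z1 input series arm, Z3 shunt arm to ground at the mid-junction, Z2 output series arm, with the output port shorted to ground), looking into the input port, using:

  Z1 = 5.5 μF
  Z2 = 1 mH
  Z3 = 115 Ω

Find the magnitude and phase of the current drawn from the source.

Step 1 — Angular frequency: ω = 2π·f = 2π·318 = 1998 rad/s.
Step 2 — Component impedances:
  Z1: Z = 1/(jωC) = -j/(ω·C) = 0 - j91 Ω
  Z2: Z = jωL = j·1998·0.001 = 0 + j1.998 Ω
  Z3: Z = R = 115 Ω
Step 3 — With the output port shorted to ground, the output series arm Z2 runs from the junction to ground; the shunt arm Z3 also runs from the junction to ground. They appear in parallel: Z3 || Z2 = 0.0347 + j1.997 Ω.
Step 4 — Series with input arm Z1: Z_in = Z1 + (Z3 || Z2) = 0.0347 - j89 Ω = 89∠-90.0° Ω.
Step 5 — Source phasor: V = 39.8∠-179.8° V = -39.8 - j0.1389 V.
Step 6 — Ohm's law: I = V / Z_total = (-39.8 - j0.1389) / (0.0347 - j89) = 0.001387 - j0.4472 A.
Step 7 — Convert to polar: |I| = 0.4472 A, ∠I = -89.8°.

I = 0.4472∠-89.8° A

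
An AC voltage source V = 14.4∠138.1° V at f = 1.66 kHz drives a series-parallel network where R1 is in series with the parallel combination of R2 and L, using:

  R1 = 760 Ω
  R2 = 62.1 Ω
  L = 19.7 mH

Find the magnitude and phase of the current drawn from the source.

Step 1 — Angular frequency: ω = 2π·f = 2π·1660 = 1.043e+04 rad/s.
Step 2 — Component impedances:
  R1: Z = R = 760 Ω
  R2: Z = R = 62.1 Ω
  L: Z = jωL = j·1.043e+04·0.0197 = 0 + j205.5 Ω
Step 3 — Parallel branch: R2 || L = 1/(1/R2 + 1/L) = 56.9 + j17.2 Ω.
Step 4 — Series with R1: Z_total = R1 + (R2 || L) = 816.9 + j17.2 Ω = 817.1∠1.2° Ω.
Step 5 — Source phasor: V = 14.4∠138.1° V = -10.72 + j9.617 V.
Step 6 — Ohm's law: I = V / Z_total = (-10.72 + j9.617) / (816.9 + j17.2) = -0.01287 + j0.01204 A.
Step 7 — Convert to polar: |I| = 0.01762 A, ∠I = 136.9°.

I = 0.01762∠136.9° A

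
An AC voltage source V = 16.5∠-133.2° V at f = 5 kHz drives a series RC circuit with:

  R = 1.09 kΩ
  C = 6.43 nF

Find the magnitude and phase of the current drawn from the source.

Step 1 — Angular frequency: ω = 2π·f = 2π·5000 = 3.142e+04 rad/s.
Step 2 — Component impedances:
  R: Z = R = 1090 Ω
  C: Z = 1/(jωC) = -j/(ω·C) = 0 - j4950 Ω
Step 3 — Series combination: Z_total = R + C = 1090 - j4950 Ω = 5069∠-77.6° Ω.
Step 4 — Source phasor: V = 16.5∠-133.2° V = -11.3 - j12.03 V.
Step 5 — Ohm's law: I = V / Z_total = (-11.3 - j12.03) / (1090 - j4950) = 0.001838 - j0.002686 A.
Step 6 — Convert to polar: |I| = 0.003255 A, ∠I = -55.6°.

I = 0.003255∠-55.6° A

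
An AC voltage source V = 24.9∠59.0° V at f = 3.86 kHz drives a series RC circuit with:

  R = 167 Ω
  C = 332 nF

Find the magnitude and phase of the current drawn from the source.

Step 1 — Angular frequency: ω = 2π·f = 2π·3860 = 2.425e+04 rad/s.
Step 2 — Component impedances:
  R: Z = R = 167 Ω
  C: Z = 1/(jωC) = -j/(ω·C) = 0 - j124.2 Ω
Step 3 — Series combination: Z_total = R + C = 167 - j124.2 Ω = 208.1∠-36.6° Ω.
Step 4 — Source phasor: V = 24.9∠59.0° V = 12.82 + j21.34 V.
Step 5 — Ohm's law: I = V / Z_total = (12.82 + j21.34) / (167 - j124.2) = -0.01175 + j0.1191 A.
Step 6 — Convert to polar: |I| = 0.1196 A, ∠I = 95.6°.

I = 0.1196∠95.6° A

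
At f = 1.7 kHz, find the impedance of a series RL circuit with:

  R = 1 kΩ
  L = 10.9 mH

Step 1 — Angular frequency: ω = 2π·f = 2π·1700 = 1.068e+04 rad/s.
Step 2 — Component impedances:
  R: Z = R = 1000 Ω
  L: Z = jωL = j·1.068e+04·0.0109 = 0 + j116.4 Ω
Step 3 — Series combination: Z_total = R + L = 1000 + j116.4 Ω = 1007∠6.6° Ω.

Z = 1000 + j116.4 Ω = 1007∠6.6° Ω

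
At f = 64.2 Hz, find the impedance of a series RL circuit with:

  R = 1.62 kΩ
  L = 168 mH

Step 1 — Angular frequency: ω = 2π·f = 2π·64.2 = 403.4 rad/s.
Step 2 — Component impedances:
  R: Z = R = 1620 Ω
  L: Z = jωL = j·403.4·0.168 = 0 + j67.77 Ω
Step 3 — Series combination: Z_total = R + L = 1620 + j67.77 Ω = 1621∠2.4° Ω.

Z = 1620 + j67.77 Ω = 1621∠2.4° Ω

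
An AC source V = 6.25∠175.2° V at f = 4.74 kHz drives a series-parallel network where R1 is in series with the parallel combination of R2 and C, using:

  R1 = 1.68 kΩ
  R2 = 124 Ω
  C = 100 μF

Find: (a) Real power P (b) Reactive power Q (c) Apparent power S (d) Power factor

Step 1 — Angular frequency: ω = 2π·f = 2π·4740 = 2.978e+04 rad/s.
Step 2 — Component impedances:
  R1: Z = R = 1680 Ω
  R2: Z = R = 124 Ω
  C: Z = 1/(jωC) = -j/(ω·C) = 0 - j0.3358 Ω
Step 3 — Parallel branch: R2 || C = 1/(1/R2 + 1/C) = 0.0009092 - j0.3358 Ω.
Step 4 — Series with R1: Z_total = R1 + (R2 || C) = 1680 - j0.3358 Ω = 1680∠-0.0° Ω.
Step 5 — Source phasor: V = 6.25∠175.2° V = -6.228 + j0.523 V.
Step 6 — Current: I = V / Z = -0.003707 + j0.0003106 A = 0.00372∠175.2° A.
Step 7 — Complex power: S = V·I* = 0.02325 - j4.647e-06 VA.
Step 8 — Real power: P = Re(S) = 0.02325 W.
Step 9 — Reactive power: Q = Im(S) = -4.647e-06 VAR.
Step 10 — Apparent power: |S| = 0.02325 VA.
Step 11 — Power factor: PF = P/|S| = 1 (leading).

(a) P = 0.02325 W  (b) Q = -4.647e-06 VAR  (c) S = 0.02325 VA  (d) PF = 1 (leading)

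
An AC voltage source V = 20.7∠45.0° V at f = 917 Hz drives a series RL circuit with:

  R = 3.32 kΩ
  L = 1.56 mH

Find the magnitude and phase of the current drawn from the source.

Step 1 — Angular frequency: ω = 2π·f = 2π·917 = 5762 rad/s.
Step 2 — Component impedances:
  R: Z = R = 3320 Ω
  L: Z = jωL = j·5762·0.00156 = 0 + j8.988 Ω
Step 3 — Series combination: Z_total = R + L = 3320 + j8.988 Ω = 3320∠0.2° Ω.
Step 4 — Source phasor: V = 20.7∠45.0° V = 14.64 + j14.64 V.
Step 5 — Ohm's law: I = V / Z_total = (14.64 + j14.64) / (3320 + j8.988) = 0.004421 + j0.004397 A.
Step 6 — Convert to polar: |I| = 0.006235 A, ∠I = 44.8°.

I = 0.006235∠44.8° A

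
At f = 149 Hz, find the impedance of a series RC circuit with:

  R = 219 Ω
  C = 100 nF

Step 1 — Angular frequency: ω = 2π·f = 2π·149 = 936.2 rad/s.
Step 2 — Component impedances:
  R: Z = R = 219 Ω
  C: Z = 1/(jωC) = -j/(ω·C) = 0 - j1.068e+04 Ω
Step 3 — Series combination: Z_total = R + C = 219 - j1.068e+04 Ω = 1.068e+04∠-88.8° Ω.

Z = 219 - j1.068e+04 Ω = 1.068e+04∠-88.8° Ω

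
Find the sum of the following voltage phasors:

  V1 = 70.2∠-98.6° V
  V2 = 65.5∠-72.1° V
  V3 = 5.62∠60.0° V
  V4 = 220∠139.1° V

Step 1 — Convert each phasor to rectangular form:
  V1 = 70.2·(cos(-98.6°) + j·sin(-98.6°)) = -10.5 - j69.41 V
  V2 = 65.5·(cos(-72.1°) + j·sin(-72.1°)) = 20.13 - j62.33 V
  V3 = 5.62·(cos(60.0°) + j·sin(60.0°)) = 2.81 + j4.867 V
  V4 = 220·(cos(139.1°) + j·sin(139.1°)) = -166.3 + j144 V
Step 2 — Sum components: V_total = -153.8 + j17.17 V.
Step 3 — Convert to polar: |V_total| = 154.8 V, ∠V_total = 173.6°.

V_total = 154.8∠173.6° V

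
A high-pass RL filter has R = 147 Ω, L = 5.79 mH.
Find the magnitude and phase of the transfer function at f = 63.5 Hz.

Step 1 — Angular frequency: ω = 2π·63.5 = 399 rad/s.
Step 2 — Transfer function: H(jω) = jωL/(R + jωL).
Step 3 — Numerator jωL = j·2.31; denominator R + jωL = 147 + j2.31.
Step 4 — H = 0.0002469 + j0.01571.
Step 5 — Magnitude: |H| = 0.01571 (-36.1 dB); phase: φ = 89.1°.

|H| = 0.01571 (-36.1 dB), φ = 89.1°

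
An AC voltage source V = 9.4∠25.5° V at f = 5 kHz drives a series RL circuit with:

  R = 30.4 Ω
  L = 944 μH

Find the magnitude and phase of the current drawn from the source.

Step 1 — Angular frequency: ω = 2π·f = 2π·5000 = 3.142e+04 rad/s.
Step 2 — Component impedances:
  R: Z = R = 30.4 Ω
  L: Z = jωL = j·3.142e+04·0.000944 = 0 + j29.66 Ω
Step 3 — Series combination: Z_total = R + L = 30.4 + j29.66 Ω = 42.47∠44.3° Ω.
Step 4 — Source phasor: V = 9.4∠25.5° V = 8.484 + j4.047 V.
Step 5 — Ohm's law: I = V / Z_total = (8.484 + j4.047) / (30.4 + j29.66) = 0.2095 - j0.07129 A.
Step 6 — Convert to polar: |I| = 0.2213 A, ∠I = -18.8°.

I = 0.2213∠-18.8° A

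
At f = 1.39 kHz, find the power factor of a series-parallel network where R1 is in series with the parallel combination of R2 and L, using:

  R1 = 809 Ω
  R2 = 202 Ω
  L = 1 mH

Step 1 — Angular frequency: ω = 2π·f = 2π·1390 = 8734 rad/s.
Step 2 — Component impedances:
  R1: Z = R = 809 Ω
  R2: Z = R = 202 Ω
  L: Z = jωL = j·8734·0.001 = 0 + j8.734 Ω
Step 3 — Parallel branch: R2 || L = 1/(1/R2 + 1/L) = 0.3769 + j8.717 Ω.
Step 4 — Series with R1: Z_total = R1 + (R2 || L) = 809.4 + j8.717 Ω = 809.4∠0.6° Ω.
Step 5 — Power factor: PF = cos(φ) = Re(Z)/|Z| = 809.377/809.424 = 0.9999.
Step 6 — Type: Im(Z) = 8.717 ⇒ lagging (phase φ = 0.6°).

PF = 0.9999 (lagging, φ = 0.6°)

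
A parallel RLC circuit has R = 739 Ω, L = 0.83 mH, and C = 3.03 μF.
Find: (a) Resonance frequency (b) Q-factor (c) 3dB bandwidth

Step 1 — Resonance: ω₀ = 1/√(LC) = 1/√(0.00083·3.03e-06) = 1.994e+04 rad/s.
Step 2 — f₀ = ω₀/(2π) = 3174 Hz.
Step 3 — Parallel Q: Q = R/(ω₀L) = 739/(1.994e+04·0.00083) = 44.65.
Step 4 — Bandwidth: Δω = ω₀/Q = 446.6 rad/s; BW = Δω/(2π) = 71.08 Hz.

(a) f₀ = 3174 Hz  (b) Q = 44.65  (c) BW = 71.08 Hz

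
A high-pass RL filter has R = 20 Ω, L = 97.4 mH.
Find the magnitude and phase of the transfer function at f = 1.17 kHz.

Step 1 — Angular frequency: ω = 2π·1170 = 7351 rad/s.
Step 2 — Transfer function: H(jω) = jωL/(R + jωL).
Step 3 — Numerator jωL = j·716; denominator R + jωL = 20 + j716.
Step 4 — H = 0.9992 + j0.02791.
Step 5 — Magnitude: |H| = 0.9996 (-0.0 dB); phase: φ = 1.6°.

|H| = 0.9996 (-0.0 dB), φ = 1.6°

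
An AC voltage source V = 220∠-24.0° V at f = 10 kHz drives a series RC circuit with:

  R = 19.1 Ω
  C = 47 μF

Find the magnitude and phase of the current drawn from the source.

Step 1 — Angular frequency: ω = 2π·f = 2π·1e+04 = 6.283e+04 rad/s.
Step 2 — Component impedances:
  R: Z = R = 19.1 Ω
  C: Z = 1/(jωC) = -j/(ω·C) = 0 - j0.3386 Ω
Step 3 — Series combination: Z_total = R + C = 19.1 - j0.3386 Ω = 19.1∠-1.0° Ω.
Step 4 — Source phasor: V = 220∠-24.0° V = 201 - j89.48 V.
Step 5 — Ohm's law: I = V / Z_total = (201 - j89.48) / (19.1 - j0.3386) = 10.6 - j4.497 A.
Step 6 — Convert to polar: |I| = 11.52 A, ∠I = -23.0°.

I = 11.52∠-23.0° A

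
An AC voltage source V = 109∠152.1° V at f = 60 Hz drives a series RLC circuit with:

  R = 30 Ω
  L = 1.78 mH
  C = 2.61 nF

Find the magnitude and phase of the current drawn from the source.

Step 1 — Angular frequency: ω = 2π·f = 2π·60 = 377 rad/s.
Step 2 — Component impedances:
  R: Z = R = 30 Ω
  L: Z = jωL = j·377·0.00178 = 0 + j0.671 Ω
  C: Z = 1/(jωC) = -j/(ω·C) = 0 - j1.016e+06 Ω
Step 3 — Series combination: Z_total = R + L + C = 30 - j1.016e+06 Ω = 1.016e+06∠-90.0° Ω.
Step 4 — Source phasor: V = 109∠152.1° V = -96.33 + j51 V.
Step 5 — Ohm's law: I = V / Z_total = (-96.33 + j51) / (30 - j1.016e+06) = -5.019e-05 - j9.478e-05 A.
Step 6 — Convert to polar: |I| = 0.0001073 A, ∠I = -117.9°.

I = 0.0001073∠-117.9° A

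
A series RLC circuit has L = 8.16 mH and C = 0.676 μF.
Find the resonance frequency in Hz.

Step 1 — Resonance condition Im(Z)=0 gives ω₀ = 1/√(LC).
Step 2 — ω₀ = 1/√(0.00816·6.76e-07) = 1.346e+04 rad/s.
Step 3 — f₀ = ω₀/(2π) = 2143 Hz.

f₀ = 2143 Hz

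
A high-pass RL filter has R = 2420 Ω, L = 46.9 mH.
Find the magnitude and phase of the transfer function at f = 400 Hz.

Step 1 — Angular frequency: ω = 2π·400 = 2513 rad/s.
Step 2 — Transfer function: H(jω) = jωL/(R + jωL).
Step 3 — Numerator jωL = j·117.9; denominator R + jωL = 2420 + j117.9.
Step 4 — H = 0.002367 + j0.04859.
Step 5 — Magnitude: |H| = 0.04865 (-26.3 dB); phase: φ = 87.2°.

|H| = 0.04865 (-26.3 dB), φ = 87.2°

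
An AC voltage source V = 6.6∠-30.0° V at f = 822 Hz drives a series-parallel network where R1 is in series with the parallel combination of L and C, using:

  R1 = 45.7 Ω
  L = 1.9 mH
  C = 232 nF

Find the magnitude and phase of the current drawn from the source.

Step 1 — Angular frequency: ω = 2π·f = 2π·822 = 5165 rad/s.
Step 2 — Component impedances:
  R1: Z = R = 45.7 Ω
  L: Z = jωL = j·5165·0.0019 = 0 + j9.813 Ω
  C: Z = 1/(jωC) = -j/(ω·C) = 0 - j834.6 Ω
Step 3 — Parallel branch: L || C = 1/(1/L + 1/C) = 0 + j9.93 Ω.
Step 4 — Series with R1: Z_total = R1 + (L || C) = 45.7 + j9.93 Ω = 46.77∠12.3° Ω.
Step 5 — Source phasor: V = 6.6∠-30.0° V = 5.716 - j3.3 V.
Step 6 — Ohm's law: I = V / Z_total = (5.716 - j3.3) / (45.7 + j9.93) = 0.1045 - j0.09491 A.
Step 7 — Convert to polar: |I| = 0.1411 A, ∠I = -42.3°.

I = 0.1411∠-42.3° A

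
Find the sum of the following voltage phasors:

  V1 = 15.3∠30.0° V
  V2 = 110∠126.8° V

Step 1 — Convert each phasor to rectangular form:
  V1 = 15.3·(cos(30.0°) + j·sin(30.0°)) = 13.25 + j7.65 V
  V2 = 110·(cos(126.8°) + j·sin(126.8°)) = -65.89 + j88.08 V
Step 2 — Sum components: V_total = -52.64 + j95.73 V.
Step 3 — Convert to polar: |V_total| = 109.2 V, ∠V_total = 118.8°.

V_total = 109.2∠118.8° V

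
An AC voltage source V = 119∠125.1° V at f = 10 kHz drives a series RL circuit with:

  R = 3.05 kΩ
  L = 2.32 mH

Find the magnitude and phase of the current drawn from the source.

Step 1 — Angular frequency: ω = 2π·f = 2π·1e+04 = 6.283e+04 rad/s.
Step 2 — Component impedances:
  R: Z = R = 3050 Ω
  L: Z = jωL = j·6.283e+04·0.00232 = 0 + j145.8 Ω
Step 3 — Series combination: Z_total = R + L = 3050 + j145.8 Ω = 3053∠2.7° Ω.
Step 4 — Source phasor: V = 119∠125.1° V = -68.43 + j97.36 V.
Step 5 — Ohm's law: I = V / Z_total = (-68.43 + j97.36) / (3050 + j145.8) = -0.02086 + j0.03292 A.
Step 6 — Convert to polar: |I| = 0.03897 A, ∠I = 122.4°.

I = 0.03897∠122.4° A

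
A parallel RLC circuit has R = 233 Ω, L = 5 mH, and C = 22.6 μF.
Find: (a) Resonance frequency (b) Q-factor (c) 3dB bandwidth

Step 1 — Resonance: ω₀ = 1/√(LC) = 1/√(0.005·2.26e-05) = 2975 rad/s.
Step 2 — f₀ = ω₀/(2π) = 473.5 Hz.
Step 3 — Parallel Q: Q = R/(ω₀L) = 233/(2975·0.005) = 15.66.
Step 4 — Bandwidth: Δω = ω₀/Q = 189.9 rad/s; BW = Δω/(2π) = 30.22 Hz.

(a) f₀ = 473.5 Hz  (b) Q = 15.66  (c) BW = 30.22 Hz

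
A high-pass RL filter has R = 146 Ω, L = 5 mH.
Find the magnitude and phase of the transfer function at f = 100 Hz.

Step 1 — Angular frequency: ω = 2π·100 = 628.3 rad/s.
Step 2 — Transfer function: H(jω) = jωL/(R + jωL).
Step 3 — Numerator jωL = j·3.142; denominator R + jωL = 146 + j3.142.
Step 4 — H = 0.0004628 + j0.02151.
Step 5 — Magnitude: |H| = 0.02151 (-33.3 dB); phase: φ = 88.8°.

|H| = 0.02151 (-33.3 dB), φ = 88.8°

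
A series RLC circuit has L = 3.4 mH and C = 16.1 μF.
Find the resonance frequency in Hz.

Step 1 — Resonance condition Im(Z)=0 gives ω₀ = 1/√(LC).
Step 2 — ω₀ = 1/√(0.0034·1.61e-05) = 4274 rad/s.
Step 3 — f₀ = ω₀/(2π) = 680.2 Hz.

f₀ = 680.2 Hz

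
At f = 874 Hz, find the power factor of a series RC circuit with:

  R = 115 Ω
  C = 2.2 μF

Step 1 — Angular frequency: ω = 2π·f = 2π·874 = 5492 rad/s.
Step 2 — Component impedances:
  R: Z = R = 115 Ω
  C: Z = 1/(jωC) = -j/(ω·C) = 0 - j82.77 Ω
Step 3 — Series combination: Z_total = R + C = 115 - j82.77 Ω = 141.7∠-35.7° Ω.
Step 4 — Power factor: PF = cos(φ) = Re(Z)/|Z| = 115/141.7 = 0.8116.
Step 5 — Type: Im(Z) = -82.77 ⇒ leading (phase φ = -35.7°).

PF = 0.8116 (leading, φ = -35.7°)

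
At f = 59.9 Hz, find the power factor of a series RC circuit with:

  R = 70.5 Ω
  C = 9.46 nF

Step 1 — Angular frequency: ω = 2π·f = 2π·59.9 = 376.4 rad/s.
Step 2 — Component impedances:
  R: Z = R = 70.5 Ω
  C: Z = 1/(jωC) = -j/(ω·C) = 0 - j2.809e+05 Ω
Step 3 — Series combination: Z_total = R + C = 70.5 - j2.809e+05 Ω = 2.809e+05∠-90.0° Ω.
Step 4 — Power factor: PF = cos(φ) = Re(Z)/|Z| = 70.5/2.809e+05 = 0.000251.
Step 5 — Type: Im(Z) = -2.809e+05 ⇒ leading (phase φ = -90.0°).

PF = 0.000251 (leading, φ = -90.0°)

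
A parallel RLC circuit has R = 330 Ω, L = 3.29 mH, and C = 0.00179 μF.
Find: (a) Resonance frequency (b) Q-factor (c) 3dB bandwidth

Step 1 — Resonance: ω₀ = 1/√(LC) = 1/√(0.00329·1.79e-09) = 4.121e+05 rad/s.
Step 2 — f₀ = ω₀/(2π) = 6.558e+04 Hz.
Step 3 — Parallel Q: Q = R/(ω₀L) = 330/(4.121e+05·0.00329) = 0.2434.
Step 4 — Bandwidth: Δω = ω₀/Q = 1.693e+06 rad/s; BW = Δω/(2π) = 2.694e+05 Hz.

(a) f₀ = 6.558e+04 Hz  (b) Q = 0.2434  (c) BW = 2.694e+05 Hz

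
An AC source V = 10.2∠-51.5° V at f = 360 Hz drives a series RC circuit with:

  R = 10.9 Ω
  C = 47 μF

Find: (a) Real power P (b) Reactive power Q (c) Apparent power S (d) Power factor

Step 1 — Angular frequency: ω = 2π·f = 2π·360 = 2262 rad/s.
Step 2 — Component impedances:
  R: Z = R = 10.9 Ω
  C: Z = 1/(jωC) = -j/(ω·C) = 0 - j9.406 Ω
Step 3 — Series combination: Z_total = R + C = 10.9 - j9.406 Ω = 14.4∠-40.8° Ω.
Step 4 — Source phasor: V = 10.2∠-51.5° V = 6.35 - j7.983 V.
Step 5 — Current: I = V / Z = 0.6961 - j0.1316 A = 0.7085∠-10.7° A.
Step 6 — Complex power: S = V·I* = 5.471 - j4.721 VA.
Step 7 — Real power: P = Re(S) = 5.471 W.
Step 8 — Reactive power: Q = Im(S) = -4.721 VAR.
Step 9 — Apparent power: |S| = 7.226 VA.
Step 10 — Power factor: PF = P/|S| = 0.7571 (leading).

(a) P = 5.471 W  (b) Q = -4.721 VAR  (c) S = 7.226 VA  (d) PF = 0.7571 (leading)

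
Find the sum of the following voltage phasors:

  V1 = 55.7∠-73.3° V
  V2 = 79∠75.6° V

Step 1 — Convert each phasor to rectangular form:
  V1 = 55.7·(cos(-73.3°) + j·sin(-73.3°)) = 16.01 - j53.35 V
  V2 = 79·(cos(75.6°) + j·sin(75.6°)) = 19.65 + j76.52 V
Step 2 — Sum components: V_total = 35.65 + j23.17 V.
Step 3 — Convert to polar: |V_total| = 42.52 V, ∠V_total = 33.0°.

V_total = 42.52∠33.0° V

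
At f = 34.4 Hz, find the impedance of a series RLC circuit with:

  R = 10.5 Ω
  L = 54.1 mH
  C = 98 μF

Step 1 — Angular frequency: ω = 2π·f = 2π·34.4 = 216.1 rad/s.
Step 2 — Component impedances:
  R: Z = R = 10.5 Ω
  L: Z = jωL = j·216.1·0.0541 = 0 + j11.69 Ω
  C: Z = 1/(jωC) = -j/(ω·C) = 0 - j47.21 Ω
Step 3 — Series combination: Z_total = R + L + C = 10.5 - j35.52 Ω = 37.04∠-73.5° Ω.

Z = 10.5 - j35.52 Ω = 37.04∠-73.5° Ω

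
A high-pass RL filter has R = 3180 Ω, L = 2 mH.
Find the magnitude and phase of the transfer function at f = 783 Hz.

Step 1 — Angular frequency: ω = 2π·783 = 4920 rad/s.
Step 2 — Transfer function: H(jω) = jωL/(R + jωL).
Step 3 — Numerator jωL = j·9.839; denominator R + jωL = 3180 + j9.839.
Step 4 — H = 9.574e-06 + j0.003094.
Step 5 — Magnitude: |H| = 0.003094 (-50.2 dB); phase: φ = 89.8°.

|H| = 0.003094 (-50.2 dB), φ = 89.8°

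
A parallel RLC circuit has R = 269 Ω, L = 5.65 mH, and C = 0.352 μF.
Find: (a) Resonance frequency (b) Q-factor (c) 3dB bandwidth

Step 1 — Resonance: ω₀ = 1/√(LC) = 1/√(0.00565·3.52e-07) = 2.242e+04 rad/s.
Step 2 — f₀ = ω₀/(2π) = 3569 Hz.
Step 3 — Parallel Q: Q = R/(ω₀L) = 269/(2.242e+04·0.00565) = 2.123.
Step 4 — Bandwidth: Δω = ω₀/Q = 1.056e+04 rad/s; BW = Δω/(2π) = 1681 Hz.

(a) f₀ = 3569 Hz  (b) Q = 2.123  (c) BW = 1681 Hz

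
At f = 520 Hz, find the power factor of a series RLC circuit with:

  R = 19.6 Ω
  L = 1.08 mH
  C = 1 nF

Step 1 — Angular frequency: ω = 2π·f = 2π·520 = 3267 rad/s.
Step 2 — Component impedances:
  R: Z = R = 19.6 Ω
  L: Z = jωL = j·3267·0.00108 = 0 + j3.529 Ω
  C: Z = 1/(jωC) = -j/(ω·C) = 0 - j3.061e+05 Ω
Step 3 — Series combination: Z_total = R + L + C = 19.6 - j3.061e+05 Ω = 3.061e+05∠-90.0° Ω.
Step 4 — Power factor: PF = cos(φ) = Re(Z)/|Z| = 19.6/3.0606e+05 = 6.404e-05.
Step 5 — Type: Im(Z) = -3.061e+05 ⇒ leading (phase φ = -90.0°).

PF = 6.404e-05 (leading, φ = -90.0°)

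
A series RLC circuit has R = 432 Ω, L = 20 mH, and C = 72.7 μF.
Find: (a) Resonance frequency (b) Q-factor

Step 1 — Resonance condition Im(Z)=0 gives ω₀ = 1/√(LC).
Step 2 — ω₀ = 1/√(0.02·7.27e-05) = 829.3 rad/s.
Step 3 — f₀ = ω₀/(2π) = 132 Hz.
Step 4 — Series Q: Q = ω₀L/R = 829.3·0.02/432 = 0.03839.

(a) f₀ = 132 Hz  (b) Q = 0.03839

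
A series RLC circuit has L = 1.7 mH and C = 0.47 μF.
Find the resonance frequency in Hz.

Step 1 — Resonance condition Im(Z)=0 gives ω₀ = 1/√(LC).
Step 2 — ω₀ = 1/√(0.0017·4.7e-07) = 3.538e+04 rad/s.
Step 3 — f₀ = ω₀/(2π) = 5630 Hz.

f₀ = 5630 Hz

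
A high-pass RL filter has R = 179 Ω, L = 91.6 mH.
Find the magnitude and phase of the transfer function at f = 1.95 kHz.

Step 1 — Angular frequency: ω = 2π·1950 = 1.225e+04 rad/s.
Step 2 — Transfer function: H(jω) = jωL/(R + jωL).
Step 3 — Numerator jωL = j·1122; denominator R + jωL = 179 + j1122.
Step 4 — H = 0.9752 + j0.1555.
Step 5 — Magnitude: |H| = 0.9875 (-0.1 dB); phase: φ = 9.1°.

|H| = 0.9875 (-0.1 dB), φ = 9.1°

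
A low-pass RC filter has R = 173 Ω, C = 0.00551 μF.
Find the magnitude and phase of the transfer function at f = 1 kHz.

Step 1 — Angular frequency: ω = 2π·1000 = 6283 rad/s.
Step 2 — Transfer function: H(jω) = 1/(1 + jωRC).
Step 3 — Denominator: 1 + jωRC = 1 + j·6283·173·5.51e-09 = 1 + j0.005989.
Step 4 — H = 1 - j0.005989.
Step 5 — Magnitude: |H| = 1 (-0.0 dB); phase: φ = -0.3°.

|H| = 1 (-0.0 dB), φ = -0.3°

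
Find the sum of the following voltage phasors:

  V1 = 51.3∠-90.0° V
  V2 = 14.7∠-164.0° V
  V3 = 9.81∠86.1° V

Step 1 — Convert each phasor to rectangular form:
  V1 = 51.3·(cos(-90.0°) + j·sin(-90.0°)) = 0 - j51.3 V
  V2 = 14.7·(cos(-164.0°) + j·sin(-164.0°)) = -14.13 - j4.052 V
  V3 = 9.81·(cos(86.1°) + j·sin(86.1°)) = 0.6672 + j9.787 V
Step 2 — Sum components: V_total = -13.46 - j45.56 V.
Step 3 — Convert to polar: |V_total| = 47.51 V, ∠V_total = -106.5°.

V_total = 47.51∠-106.5° V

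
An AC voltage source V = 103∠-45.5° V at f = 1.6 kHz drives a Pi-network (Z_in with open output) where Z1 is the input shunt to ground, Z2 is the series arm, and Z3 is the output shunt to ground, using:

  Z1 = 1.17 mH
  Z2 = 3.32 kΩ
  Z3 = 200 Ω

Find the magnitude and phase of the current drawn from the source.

Step 1 — Angular frequency: ω = 2π·f = 2π·1600 = 1.005e+04 rad/s.
Step 2 — Component impedances:
  Z1: Z = jωL = j·1.005e+04·0.00117 = 0 + j11.76 Ω
  Z2: Z = R = 3320 Ω
  Z3: Z = R = 200 Ω
Step 3 — With open output, the series arm Z2 and the output shunt Z3 appear in series to ground: Z2 + Z3 = 3520 Ω.
Step 4 — Parallel with input shunt Z1: Z_in = Z1 || (Z2 + Z3) = 0.0393 + j11.76 Ω = 11.76∠89.8° Ω.
Step 5 — Source phasor: V = 103∠-45.5° V = 72.19 - j73.46 V.
Step 6 — Ohm's law: I = V / Z_total = (72.19 - j73.46) / (0.0393 + j11.76) = -6.225 - j6.159 A.
Step 7 — Convert to polar: |I| = 8.757 A, ∠I = -135.3°.

I = 8.757∠-135.3° A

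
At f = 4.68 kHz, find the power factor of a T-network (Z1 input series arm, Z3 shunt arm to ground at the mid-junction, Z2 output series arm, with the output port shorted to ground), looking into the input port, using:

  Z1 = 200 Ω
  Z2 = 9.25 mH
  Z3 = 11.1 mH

Step 1 — Angular frequency: ω = 2π·f = 2π·4680 = 2.941e+04 rad/s.
Step 2 — Component impedances:
  Z1: Z = R = 200 Ω
  Z2: Z = jωL = j·2.941e+04·0.00925 = 0 + j272 Ω
  Z3: Z = jωL = j·2.941e+04·0.0111 = 0 + j326.4 Ω
Step 3 — With the output port shorted to ground, the output series arm Z2 runs from the junction to ground; the shunt arm Z3 also runs from the junction to ground. They appear in parallel: Z3 || Z2 = 0 + j148.4 Ω.
Step 4 — Series with input arm Z1: Z_in = Z1 + (Z3 || Z2) = 200 + j148.4 Ω = 249∠36.6° Ω.
Step 5 — Power factor: PF = cos(φ) = Re(Z)/|Z| = 200/249.02 = 0.8031.
Step 6 — Type: Im(Z) = 148.4 ⇒ lagging (phase φ = 36.6°).

PF = 0.8031 (lagging, φ = 36.6°)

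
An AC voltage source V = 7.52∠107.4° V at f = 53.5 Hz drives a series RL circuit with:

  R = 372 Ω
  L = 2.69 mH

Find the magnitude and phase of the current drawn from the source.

Step 1 — Angular frequency: ω = 2π·f = 2π·53.5 = 336.2 rad/s.
Step 2 — Component impedances:
  R: Z = R = 372 Ω
  L: Z = jωL = j·336.2·0.00269 = 0 + j0.9042 Ω
Step 3 — Series combination: Z_total = R + L = 372 + j0.9042 Ω = 372∠0.1° Ω.
Step 4 — Source phasor: V = 7.52∠107.4° V = -2.249 + j7.176 V.
Step 5 — Ohm's law: I = V / Z_total = (-2.249 + j7.176) / (372 + j0.9042) = -0.005998 + j0.0193 A.
Step 6 — Convert to polar: |I| = 0.02021 A, ∠I = 107.3°.

I = 0.02021∠107.3° A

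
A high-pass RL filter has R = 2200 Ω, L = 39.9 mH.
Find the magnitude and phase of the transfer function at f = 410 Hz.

Step 1 — Angular frequency: ω = 2π·410 = 2576 rad/s.
Step 2 — Transfer function: H(jω) = jωL/(R + jωL).
Step 3 — Numerator jωL = j·102.8; denominator R + jωL = 2200 + j102.8.
Step 4 — H = 0.002178 + j0.04662.
Step 5 — Magnitude: |H| = 0.04667 (-26.6 dB); phase: φ = 87.3°.

|H| = 0.04667 (-26.6 dB), φ = 87.3°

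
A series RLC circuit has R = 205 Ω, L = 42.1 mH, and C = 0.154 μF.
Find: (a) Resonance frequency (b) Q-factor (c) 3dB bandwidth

Step 1 — Resonance condition Im(Z)=0 gives ω₀ = 1/√(LC).
Step 2 — ω₀ = 1/√(0.0421·1.54e-07) = 1.242e+04 rad/s.
Step 3 — f₀ = ω₀/(2π) = 1977 Hz.
Step 4 — Series Q: Q = ω₀L/R = 1.242e+04·0.0421/205 = 2.551.
Step 5 — 3dB bandwidth: Δω = ω₀/Q = 4869 rad/s; BW = Δω/(2π) = 775 Hz.

(a) f₀ = 1977 Hz  (b) Q = 2.551  (c) BW = 775 Hz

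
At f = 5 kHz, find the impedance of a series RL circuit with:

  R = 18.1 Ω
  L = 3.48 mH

Step 1 — Angular frequency: ω = 2π·f = 2π·5000 = 3.142e+04 rad/s.
Step 2 — Component impedances:
  R: Z = R = 18.1 Ω
  L: Z = jωL = j·3.142e+04·0.00348 = 0 + j109.3 Ω
Step 3 — Series combination: Z_total = R + L = 18.1 + j109.3 Ω = 110.8∠80.6° Ω.

Z = 18.1 + j109.3 Ω = 110.8∠80.6° Ω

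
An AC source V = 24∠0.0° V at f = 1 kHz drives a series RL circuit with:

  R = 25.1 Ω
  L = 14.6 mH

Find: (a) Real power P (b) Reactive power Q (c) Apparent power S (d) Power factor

Step 1 — Angular frequency: ω = 2π·f = 2π·1000 = 6283 rad/s.
Step 2 — Component impedances:
  R: Z = R = 25.1 Ω
  L: Z = jωL = j·6283·0.0146 = 0 + j91.73 Ω
Step 3 — Series combination: Z_total = R + L = 25.1 + j91.73 Ω = 95.11∠74.7° Ω.
Step 4 — Source phasor: V = 24∠0.0° V = 24 V.
Step 5 — Current: I = V / Z = 0.0666 - j0.2434 A = 0.2523∠-74.7° A.
Step 6 — Complex power: S = V·I* = 1.598 + j5.842 VA.
Step 7 — Real power: P = Re(S) = 1.598 W.
Step 8 — Reactive power: Q = Im(S) = 5.842 VAR.
Step 9 — Apparent power: |S| = 6.056 VA.
Step 10 — Power factor: PF = P/|S| = 0.2639 (lagging).

(a) P = 1.598 W  (b) Q = 5.842 VAR  (c) S = 6.056 VA  (d) PF = 0.2639 (lagging)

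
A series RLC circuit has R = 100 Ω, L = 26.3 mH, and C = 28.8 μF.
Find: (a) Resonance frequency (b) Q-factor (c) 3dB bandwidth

Step 1 — Resonance: ω₀ = 1/√(LC) = 1/√(0.0263·2.88e-05) = 1149 rad/s.
Step 2 — f₀ = ω₀/(2π) = 182.9 Hz.
Step 3 — Series Q: Q = ω₀L/R = 1149·0.0263/100 = 0.3022.
Step 4 — Bandwidth: Δω = ω₀/Q = 3802 rad/s; BW = Δω/(2π) = 605.2 Hz.

(a) f₀ = 182.9 Hz  (b) Q = 0.3022  (c) BW = 605.2 Hz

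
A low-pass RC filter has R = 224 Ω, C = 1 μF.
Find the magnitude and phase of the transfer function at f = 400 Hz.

Step 1 — Angular frequency: ω = 2π·400 = 2513 rad/s.
Step 2 — Transfer function: H(jω) = 1/(1 + jωRC).
Step 3 — Denominator: 1 + jωRC = 1 + j·2513·224·1e-06 = 1 + j0.563.
Step 4 — H = 0.7593 - j0.4275.
Step 5 — Magnitude: |H| = 0.8714 (-1.2 dB); phase: φ = -29.4°.

|H| = 0.8714 (-1.2 dB), φ = -29.4°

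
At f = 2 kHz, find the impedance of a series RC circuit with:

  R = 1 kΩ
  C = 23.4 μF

Step 1 — Angular frequency: ω = 2π·f = 2π·2000 = 1.257e+04 rad/s.
Step 2 — Component impedances:
  R: Z = R = 1000 Ω
  C: Z = 1/(jωC) = -j/(ω·C) = 0 - j3.401 Ω
Step 3 — Series combination: Z_total = R + C = 1000 - j3.401 Ω = 1000∠-0.2° Ω.

Z = 1000 - j3.401 Ω = 1000∠-0.2° Ω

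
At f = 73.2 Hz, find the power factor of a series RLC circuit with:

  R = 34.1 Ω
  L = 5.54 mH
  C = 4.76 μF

Step 1 — Angular frequency: ω = 2π·f = 2π·73.2 = 459.9 rad/s.
Step 2 — Component impedances:
  R: Z = R = 34.1 Ω
  L: Z = jωL = j·459.9·0.00554 = 0 + j2.548 Ω
  C: Z = 1/(jωC) = -j/(ω·C) = 0 - j456.8 Ω
Step 3 — Series combination: Z_total = R + L + C = 34.1 - j454.2 Ω = 455.5∠-85.7° Ω.
Step 4 — Power factor: PF = cos(φ) = Re(Z)/|Z| = 34.1/455.5 = 0.07486.
Step 5 — Type: Im(Z) = -454.2 ⇒ leading (phase φ = -85.7°).

PF = 0.07486 (leading, φ = -85.7°)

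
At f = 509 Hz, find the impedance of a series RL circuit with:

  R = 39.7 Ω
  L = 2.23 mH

Step 1 — Angular frequency: ω = 2π·f = 2π·509 = 3198 rad/s.
Step 2 — Component impedances:
  R: Z = R = 39.7 Ω
  L: Z = jωL = j·3198·0.00223 = 0 + j7.132 Ω
Step 3 — Series combination: Z_total = R + L = 39.7 + j7.132 Ω = 40.34∠10.2° Ω.

Z = 39.7 + j7.132 Ω = 40.34∠10.2° Ω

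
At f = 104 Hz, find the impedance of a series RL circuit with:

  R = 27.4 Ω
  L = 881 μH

Step 1 — Angular frequency: ω = 2π·f = 2π·104 = 653.5 rad/s.
Step 2 — Component impedances:
  R: Z = R = 27.4 Ω
  L: Z = jωL = j·653.5·0.000881 = 0 + j0.5757 Ω
Step 3 — Series combination: Z_total = R + L = 27.4 + j0.5757 Ω = 27.41∠1.2° Ω.

Z = 27.4 + j0.5757 Ω = 27.41∠1.2° Ω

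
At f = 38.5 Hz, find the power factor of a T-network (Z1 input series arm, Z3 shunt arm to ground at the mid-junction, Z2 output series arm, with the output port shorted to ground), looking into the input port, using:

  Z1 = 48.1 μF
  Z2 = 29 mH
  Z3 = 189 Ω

Step 1 — Angular frequency: ω = 2π·f = 2π·38.5 = 241.9 rad/s.
Step 2 — Component impedances:
  Z1: Z = 1/(jωC) = -j/(ω·C) = 0 - j85.94 Ω
  Z2: Z = jωL = j·241.9·0.029 = 0 + j7.015 Ω
  Z3: Z = R = 189 Ω
Step 3 — With the output port shorted to ground, the output series arm Z2 runs from the junction to ground; the shunt arm Z3 also runs from the junction to ground. They appear in parallel: Z3 || Z2 = 0.26 + j7.006 Ω.
Step 4 — Series with input arm Z1: Z_in = Z1 + (Z3 || Z2) = 0.26 - j78.94 Ω = 78.94∠-89.8° Ω.
Step 5 — Power factor: PF = cos(φ) = Re(Z)/|Z| = 0.26/78.94 = 0.003294.
Step 6 — Type: Im(Z) = -78.94 ⇒ leading (phase φ = -89.8°).

PF = 0.003294 (leading, φ = -89.8°)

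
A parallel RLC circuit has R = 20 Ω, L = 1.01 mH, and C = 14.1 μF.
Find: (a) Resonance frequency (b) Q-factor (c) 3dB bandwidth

Step 1 — Resonance: ω₀ = 1/√(LC) = 1/√(0.00101·1.41e-05) = 8380 rad/s.
Step 2 — f₀ = ω₀/(2π) = 1334 Hz.
Step 3 — Parallel Q: Q = R/(ω₀L) = 20/(8380·0.00101) = 2.363.
Step 4 — Bandwidth: Δω = ω₀/Q = 3546 rad/s; BW = Δω/(2π) = 564.4 Hz.

(a) f₀ = 1334 Hz  (b) Q = 2.363  (c) BW = 564.4 Hz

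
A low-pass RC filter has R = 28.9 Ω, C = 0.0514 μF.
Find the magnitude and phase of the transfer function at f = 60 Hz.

Step 1 — Angular frequency: ω = 2π·60 = 377 rad/s.
Step 2 — Transfer function: H(jω) = 1/(1 + jωRC).
Step 3 — Denominator: 1 + jωRC = 1 + j·377·28.9·5.14e-08 = 1 + j0.00056.
Step 4 — H = 1 - j0.00056.
Step 5 — Magnitude: |H| = 1 (-0.0 dB); phase: φ = -0.0°.

|H| = 1 (-0.0 dB), φ = -0.0°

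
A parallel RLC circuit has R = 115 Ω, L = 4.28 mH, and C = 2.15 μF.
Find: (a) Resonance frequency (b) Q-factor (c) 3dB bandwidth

Step 1 — Resonance: ω₀ = 1/√(LC) = 1/√(0.00428·2.15e-06) = 1.042e+04 rad/s.
Step 2 — f₀ = ω₀/(2π) = 1659 Hz.
Step 3 — Parallel Q: Q = R/(ω₀L) = 115/(1.042e+04·0.00428) = 2.577.
Step 4 — Bandwidth: Δω = ω₀/Q = 4044 rad/s; BW = Δω/(2π) = 643.7 Hz.

(a) f₀ = 1659 Hz  (b) Q = 2.577  (c) BW = 643.7 Hz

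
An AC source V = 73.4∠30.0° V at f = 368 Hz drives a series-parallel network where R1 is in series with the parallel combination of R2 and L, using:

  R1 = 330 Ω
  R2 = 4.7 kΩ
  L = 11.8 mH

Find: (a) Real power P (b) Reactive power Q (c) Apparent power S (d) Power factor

Step 1 — Angular frequency: ω = 2π·f = 2π·368 = 2312 rad/s.
Step 2 — Component impedances:
  R1: Z = R = 330 Ω
  R2: Z = R = 4700 Ω
  L: Z = jωL = j·2312·0.0118 = 0 + j27.28 Ω
Step 3 — Parallel branch: R2 || L = 1/(1/R2 + 1/L) = 0.1584 + j27.28 Ω.
Step 4 — Series with R1: Z_total = R1 + (R2 || L) = 330.2 + j27.28 Ω = 331.3∠4.7° Ω.
Step 5 — Source phasor: V = 73.4∠30.0° V = 63.57 + j36.7 V.
Step 6 — Current: I = V / Z = 0.2004 + j0.0946 A = 0.2216∠25.3° A.
Step 7 — Complex power: S = V·I* = 16.21 + j1.339 VA.
Step 8 — Real power: P = Re(S) = 16.21 W.
Step 9 — Reactive power: Q = Im(S) = 1.339 VAR.
Step 10 — Apparent power: |S| = 16.26 VA.
Step 11 — Power factor: PF = P/|S| = 0.9966 (lagging).

(a) P = 16.21 W  (b) Q = 1.339 VAR  (c) S = 16.26 VA  (d) PF = 0.9966 (lagging)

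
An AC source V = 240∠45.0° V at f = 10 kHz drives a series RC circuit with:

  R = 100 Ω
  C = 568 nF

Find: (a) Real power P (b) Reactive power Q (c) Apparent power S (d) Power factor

Step 1 — Angular frequency: ω = 2π·f = 2π·1e+04 = 6.283e+04 rad/s.
Step 2 — Component impedances:
  R: Z = R = 100 Ω
  C: Z = 1/(jωC) = -j/(ω·C) = 0 - j28.02 Ω
Step 3 — Series combination: Z_total = R + C = 100 - j28.02 Ω = 103.9∠-15.7° Ω.
Step 4 — Source phasor: V = 240∠45.0° V = 169.7 + j169.7 V.
Step 5 — Current: I = V / Z = 1.133 + j2.014 A = 2.311∠60.7° A.
Step 6 — Complex power: S = V·I* = 534.1 - j149.6 VA.
Step 7 — Real power: P = Re(S) = 534.1 W.
Step 8 — Reactive power: Q = Im(S) = -149.6 VAR.
Step 9 — Apparent power: |S| = 554.6 VA.
Step 10 — Power factor: PF = P/|S| = 0.9629 (leading).

(a) P = 534.1 W  (b) Q = -149.6 VAR  (c) S = 554.6 VA  (d) PF = 0.9629 (leading)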